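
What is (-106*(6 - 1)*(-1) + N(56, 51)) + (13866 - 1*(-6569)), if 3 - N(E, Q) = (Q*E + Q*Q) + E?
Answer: 15455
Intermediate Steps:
N(E, Q) = 3 - E - Q² - E*Q (N(E, Q) = 3 - ((Q*E + Q*Q) + E) = 3 - ((E*Q + Q²) + E) = 3 - ((Q² + E*Q) + E) = 3 - (E + Q² + E*Q) = 3 + (-E - Q² - E*Q) = 3 - E - Q² - E*Q)
(-106*(6 - 1)*(-1) + N(56, 51)) + (13866 - 1*(-6569)) = (-106*(6 - 1)*(-1) + (3 - 1*56 - 1*51² - 1*56*51)) + (13866 - 1*(-6569)) = (-530*(-1) + (3 - 56 - 1*2601 - 2856)) + (13866 + 6569) = (-106*(-5) + (3 - 56 - 2601 - 2856)) + 20435 = (530 - 5510) + 20435 = -4980 + 20435 = 15455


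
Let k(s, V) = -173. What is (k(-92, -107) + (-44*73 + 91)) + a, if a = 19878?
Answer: 16584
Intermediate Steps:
(k(-92, -107) + (-44*73 + 91)) + a = (-173 + (-44*73 + 91)) + 19878 = (-173 + (-3212 + 91)) + 19878 = (-173 - 3121) + 19878 = -3294 + 19878 = 16584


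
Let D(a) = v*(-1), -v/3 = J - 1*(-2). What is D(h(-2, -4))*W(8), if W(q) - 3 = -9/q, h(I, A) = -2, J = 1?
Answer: 135/8 ≈ 16.875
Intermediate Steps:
v = -9 (v = -3*(1 - 1*(-2)) = -3*(1 + 2) = -3*3 = -9)
D(a) = 9 (D(a) = -9*(-1) = 9)
W(q) = 3 - 9/q
D(h(-2, -4))*W(8) = 9*(3 - 9/8) = 9*(15/8) = 135/8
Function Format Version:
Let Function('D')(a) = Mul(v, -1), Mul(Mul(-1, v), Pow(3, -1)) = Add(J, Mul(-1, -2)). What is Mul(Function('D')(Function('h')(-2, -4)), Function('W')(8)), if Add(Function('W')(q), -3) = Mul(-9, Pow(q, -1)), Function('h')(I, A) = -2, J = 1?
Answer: Rational(135, 8) ≈ 16.875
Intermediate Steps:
v = -9 (v = Mul(-3, Add(1, Mul(-1, -2))) = Mul(-3, Add(1, 2)) = Mul(-3, 3) = -9)
Function('D')(a) = 9 (Function('D')(a) = Mul(-9, -1) = 9)
Function('W')(q) = Add(3, Mul(-9, Pow(q, -1)))
Mul(Function('D')(Function('h')(-2, -4)), Function('W')(8)) = Mul(9, Add(3, Mul(-9, Pow(8, -1)))) = Mul(9, Add(3, Mul(-9, Rational(1, 8)))) = Mul(9, Add(3, Rational(-9, 8))) = Mul(9, Rational(15, 8)) = Rational(135, 8)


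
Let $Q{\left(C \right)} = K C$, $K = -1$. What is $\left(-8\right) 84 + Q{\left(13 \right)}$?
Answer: $-685$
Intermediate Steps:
$Q{\left(C \right)} = - C$
$\left(-8\right) 84 + Q{\left(13 \right)} = \left(-8\right) 84 - 13 = -672 - 13 = -685$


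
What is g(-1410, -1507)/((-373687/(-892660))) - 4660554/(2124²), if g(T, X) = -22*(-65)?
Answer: 959507836464367/280973760552 ≈ 3414.9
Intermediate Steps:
g(T, X) = 1430
g(-1410, -1507)/((-373687/(-892660))) - 4660554/(2124²) = 1430/((-373687/(-892660))) - 4660554/(2124²) = 1430/((-373687*(-1/892660))) - 4660554/4511376 = 1430/(373687/892660) - 4660554*1/4511376 = 1430*(892660/373687) - 776759/751896 = 1276503800/373687 - 776759/751896 = 959507836464367/280973760552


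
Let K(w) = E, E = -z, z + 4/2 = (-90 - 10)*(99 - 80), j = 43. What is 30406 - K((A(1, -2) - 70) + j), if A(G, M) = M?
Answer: 28504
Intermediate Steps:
z = -1902 (z = -2 + (-90 - 10)*(99 - 80) = -2 - 100*19 = -2 - 1900 = -1902)
E = 1902 (E = -1*(-1902) = 1902)
K(w) = 1902
30406 - K((A(1, -2) - 70) + j) = 30406 - 1*1902 = 30406 - 1902 = 28504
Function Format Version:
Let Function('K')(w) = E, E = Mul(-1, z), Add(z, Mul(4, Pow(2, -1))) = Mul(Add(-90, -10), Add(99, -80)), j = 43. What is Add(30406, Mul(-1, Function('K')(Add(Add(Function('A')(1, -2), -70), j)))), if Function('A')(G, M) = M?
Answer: 28504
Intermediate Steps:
z = -1902 (z = Add(-2, Mul(Add(-90, -10), Add(99, -80))) = Add(-2, Mul(-100, 19)) = Add(-2, -1900) = -1902)
E = 1902 (E = Mul(-1, -1902) = 1902)
Function('K')(w) = 1902
Add(30406, Mul(-1, Function('K')(Add(Add(Function('A')(1, -2), -70), j)))) = Add(30406, Mul(-1, 1902)) = Add(30406, -1902) = 28504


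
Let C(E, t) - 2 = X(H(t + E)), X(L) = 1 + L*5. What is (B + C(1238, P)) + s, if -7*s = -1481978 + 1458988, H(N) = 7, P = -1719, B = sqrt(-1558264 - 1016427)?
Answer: 23256/7 + I*sqrt(2574691) ≈ 3322.3 + 1604.6*I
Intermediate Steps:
B = I*sqrt(2574691) (B = sqrt(-2574691) = I*sqrt(2574691) ≈ 1604.6*I)
X(L) = 1 + 5*L
s = 22990/7 (s = -(-1481978 + 1458988)/7 = -1/7*(-22990) = 22990/7 ≈ 3284.3)
C(E, t) = 38 (C(E, t) = 2 + (1 + 5*7) = 2 + (1 + 35) = 2 + 36 = 38)
(B + C(1238, P)) + s = (I*sqrt(2574691) + 38) + 22990/7 = (38 + I*sqrt(2574691)) + 22990/7 = 23256/7 + I*sqrt(2574691)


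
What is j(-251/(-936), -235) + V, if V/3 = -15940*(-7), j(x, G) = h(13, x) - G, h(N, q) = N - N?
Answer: 334975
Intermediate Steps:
h(N, q) = 0
j(x, G) = -G (j(x, G) = 0 - G = -G)
V = 334740 (V = 3*(-15940*(-7)) = 3*111580 = 334740)
j(-251/(-936), -235) + V = -1*(-235) + 334740 = 235 + 334740 = 334975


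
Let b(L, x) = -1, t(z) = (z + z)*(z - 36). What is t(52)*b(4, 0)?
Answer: -1664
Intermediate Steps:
t(z) = 2*z*(-36 + z) (t(z) = (2*z)*(-36 + z) = 2*z*(-36 + z))
t(52)*b(4, 0) = (2*52*(-36 + 52))*(-1) = (2*52*16)*(-1) = 1664*(-1) = -1664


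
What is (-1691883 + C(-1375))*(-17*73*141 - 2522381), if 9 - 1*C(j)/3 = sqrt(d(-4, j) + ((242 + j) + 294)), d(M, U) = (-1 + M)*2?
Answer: 4563548083872 + 8092086*I*sqrt(849) ≈ 4.5635e+12 + 2.3578e+8*I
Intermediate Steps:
d(M, U) = -2 + 2*M
C(j) = 27 - 3*sqrt(526 + j) (C(j) = 27 - 3*sqrt((-2 + 2*(-4)) + ((242 + j) + 294)) = 27 - 3*sqrt((-2 - 8) + (536 + j)) = 27 - 3*sqrt(-10 + (536 + j)) = 27 - 3*sqrt(526 + j))
(-1691883 + C(-1375))*(-17*73*141 - 2522381) = (-1691883 + (27 - 3*sqrt(526 - 1375)))*(-17*73*141 - 2522381) = (-1691883 + (27 - 3*I*sqrt(849)))*(-1241*141 - 2522381) = (-1691883 + (27 - 3*I*sqrt(849)))*(-174981 - 2522381) = (-1691883 + (27 - 3*I*sqrt(849)))*(-2697362) = (-1691856 - 3*I*sqrt(849))*(-2697362) = 4563548083872 + 8092086*I*sqrt(849)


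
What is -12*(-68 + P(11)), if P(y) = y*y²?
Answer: -15156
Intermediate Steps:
P(y) = y³
-12*(-68 + P(11)) = -12*(-68 + 11³) = -12*(-68 + 1331) = -12*1263 = -15156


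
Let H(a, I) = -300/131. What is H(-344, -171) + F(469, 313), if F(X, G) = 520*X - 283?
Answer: 31910907/131 ≈ 2.4359e+5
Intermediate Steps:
F(X, G) = -283 + 520*X
H(a, I) = -300/131 (H(a, I) = -300*1/131 = -300/131)
H(-344, -171) + F(469, 313) = -300/131 + (-283 + 520*469) = -300/131 + (-283 + 243880) = -300/131 + 243597 = 31910907/131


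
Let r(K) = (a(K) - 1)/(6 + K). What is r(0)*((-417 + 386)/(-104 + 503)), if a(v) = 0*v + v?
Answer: 31/2394 ≈ 0.012949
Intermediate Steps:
a(v) = v (a(v) = 0 + v = v)
r(K) = (-1 + K)/(6 + K) (r(K) = (K - 1)/(6 + K) = (-1 + K)/(6 + K))
r(0)*((-417 + 386)/(-104 + 503)) = ((-1 + 0)/(6 + 0))*((-417 + 386)/(-104 + 503)) = (-1/6)*(-31/399) = ((1/6)*(-1))*(-31*1/399) = -1/6*(-31/399) = 31/2394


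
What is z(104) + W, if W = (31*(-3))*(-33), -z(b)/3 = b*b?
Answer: -29379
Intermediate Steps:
z(b) = -3*b**2 (z(b) = -3*b*b = -3*b**2)
W = 3069 (W = -93*(-33) = 3069)
z(104) + W = -3*104**2 + 3069 = -3*10816 + 3069 = -32448 + 3069 = -29379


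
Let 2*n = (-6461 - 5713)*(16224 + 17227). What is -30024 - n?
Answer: 203586213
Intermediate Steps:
n = -203616237 (n = ((-6461 - 5713)*(16224 + 17227))/2 = (-12174*33451)/2 = (½)*(-407232474) = -203616237)
-30024 - n = -30024 - 1*(-203616237) = -30024 + 203616237 = 203586213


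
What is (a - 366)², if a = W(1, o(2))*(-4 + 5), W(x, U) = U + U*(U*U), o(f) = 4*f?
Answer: 23716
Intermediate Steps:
W(x, U) = U + U³ (W(x, U) = U + U*U² = U + U³)
a = 520 (a = (4*2 + (4*2)³)*(-4 + 5) = (8 + 8³)*1 = (8 + 512)*1 = 520*1 = 520)
(a - 366)² = (520 - 366)² = 154² = 23716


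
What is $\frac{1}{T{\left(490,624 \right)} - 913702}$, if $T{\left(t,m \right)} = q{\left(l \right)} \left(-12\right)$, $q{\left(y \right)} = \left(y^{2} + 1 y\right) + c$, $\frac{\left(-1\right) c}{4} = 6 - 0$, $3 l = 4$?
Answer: $- \frac{3}{2740354} \approx -1.0947 \cdot 10^{-6}$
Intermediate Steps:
$l = \frac{4}{3}$ ($l = \frac{1}{3} \cdot 4 = \frac{4}{3} \approx 1.3333$)
$c = -24$ ($c = - 4 \left(6 - 0\right) = - 4 \left(6 + 0\right) = \left(-4\right) 6 = -24$)
$q{\left(y \right)} = -24 + y + y^{2}$ ($q{\left(y \right)} = \left(y^{2} + 1 y\right) - 24 = \left(y^{2} + y\right) - 24 = \left(y + y^{2}\right) - 24 = -24 + y + y^{2}$)
$T{\left(t,m \right)} = \frac{752}{3}$ ($T{\left(t,m \right)} = \left(-24 + \frac{4}{3} + \left(\frac{4}{3}\right)^{2}\right) \left(-12\right) = \left(-24 + \frac{4}{3} + \frac{16}{9}\right) \left(-12\right) = \left(- \frac{188}{9}\right) \left(-12\right) = \frac{752}{3}$)
$\frac{1}{T{\left(490,624 \right)} - 913702} = \frac{1}{\frac{752}{3} - 913702} = \frac{1}{- \frac{2740354}{3}} = - \frac{3}{2740354}$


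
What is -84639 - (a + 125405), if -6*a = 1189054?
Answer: -35605/3 ≈ -11868.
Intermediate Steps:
a = -594527/3 (a = -⅙*1189054 = -594527/3 ≈ -1.9818e+5)
-84639 - (a + 125405) = -84639 - (-594527/3 + 125405) = -84639 - 1*(-218312/3) = -84639 + 218312/3 = -35605/3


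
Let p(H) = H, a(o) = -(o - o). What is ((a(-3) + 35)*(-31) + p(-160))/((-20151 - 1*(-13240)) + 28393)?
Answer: -1245/21482 ≈ -0.057956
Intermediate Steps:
a(o) = 0 (a(o) = -1*0 = 0)
((a(-3) + 35)*(-31) + p(-160))/((-20151 - 1*(-13240)) + 28393) = ((0 + 35)*(-31) - 160)/((-20151 - 1*(-13240)) + 28393) = (35*(-31) - 160)/((-20151 + 13240) + 28393) = (-1085 - 160)/(-6911 + 28393) = -1245/21482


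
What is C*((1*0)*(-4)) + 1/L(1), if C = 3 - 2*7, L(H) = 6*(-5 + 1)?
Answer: -1/24 ≈ -0.041667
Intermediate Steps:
L(H) = -24 (L(H) = 6*(-4) = -24)
C = -11 (C = 3 - 14 = -11)
C*((1*0)*(-4)) + 1/L(1) = -11*1*0*(-4) + 1/(-24) = -0*(-4) - 1/24 = -11*0 - 1/24 = 0 - 1/24 = -1/24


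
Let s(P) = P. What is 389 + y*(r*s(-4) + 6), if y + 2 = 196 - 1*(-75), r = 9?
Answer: -7681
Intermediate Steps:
y = 269 (y = -2 + (196 - 1*(-75)) = -2 + (196 + 75) = -2 + 271 = 269)
389 + y*(r*s(-4) + 6) = 389 + 269*(9*(-4) + 6) = 389 + 269*(-36 + 6) = 389 + 269*(-30) = 389 - 8070 = -7681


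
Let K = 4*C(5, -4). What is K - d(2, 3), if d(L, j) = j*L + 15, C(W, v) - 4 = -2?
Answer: -13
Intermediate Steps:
C(W, v) = 2 (C(W, v) = 4 - 2 = 2)
d(L, j) = 15 + L*j (d(L, j) = L*j + 15 = 15 + L*j)
K = 8 (K = 4*2 = 8)
K - d(2, 3) = 8 - (15 + 2*3) = 8 - (15 + 6) = 8 - 1*21 = 8 - 21 = -13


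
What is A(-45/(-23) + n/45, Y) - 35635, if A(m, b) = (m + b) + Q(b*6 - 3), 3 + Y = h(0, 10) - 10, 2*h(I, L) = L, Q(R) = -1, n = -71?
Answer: -36891148/1035 ≈ -35644.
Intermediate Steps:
h(I, L) = L/2
Y = -8 (Y = -3 + ((½)*10 - 10) = -3 + (5 - 10) = -3 - 5 = -8)
A(m, b) = -1 + b + m (A(m, b) = (m + b) - 1 = (b + m) - 1 = -1 + b + m)
A(-45/(-23) + n/45, Y) - 35635 = (-1 - 8 + (-45/(-23) - 71/45)) - 35635 = (-1 - 8 + (-45*(-1/23) - 71*1/45)) - 35635 = (-1 - 8 + (45/23 - 71/45)) - 35635 = (-1 - 8 + 392/1035) - 35635 = -8923/1035 - 35635 = -36891148/1035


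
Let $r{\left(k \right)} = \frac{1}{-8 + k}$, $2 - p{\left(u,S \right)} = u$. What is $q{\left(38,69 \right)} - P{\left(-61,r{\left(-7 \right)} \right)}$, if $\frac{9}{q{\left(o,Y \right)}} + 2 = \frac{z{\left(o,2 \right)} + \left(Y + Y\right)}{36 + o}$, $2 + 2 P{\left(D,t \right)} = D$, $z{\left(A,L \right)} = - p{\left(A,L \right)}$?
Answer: $\frac{1485}{26} \approx 57.115$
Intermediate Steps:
$p{\left(u,S \right)} = 2 - u$
$z{\left(A,L \right)} = -2 + A$ ($z{\left(A,L \right)} = - (2 - A) = -2 + A$)
$P{\left(D,t \right)} = -1 + \frac{D}{2}$
$q{\left(o,Y \right)} = \frac{9}{-2 + \frac{-2 + o + 2 Y}{36 + o}}$ ($q{\left(o,Y \right)} = \frac{9}{-2 + \frac{\left(-2 + o\right) + \left(Y + Y\right)}{36 + o}} = \frac{9}{-2 + \frac{\left(-2 + o\right) + 2 Y}{36 + o}} = \frac{9}{-2 + \frac{-2 + o + 2 Y}{36 + o}}$)
$q{\left(38,69 \right)} - P{\left(-61,r{\left(-7 \right)} \right)} = \frac{9 \left(-36 - 38\right)}{74 + 38 - 138} - \left(-1 + \frac{1}{2} \left(-61\right)\right) = \frac{9 \left(-36 - 38\right)}{74 + 38 - 138} - \left(-1 - \frac{61}{2}\right) = 9 \frac{1}{-26} \left(-74\right) - - \frac{63}{2} = 9 \left(- \frac{1}{26}\right) \left(-74\right) + \frac{63}{2} = \frac{333}{13} + \frac{63}{2} = \frac{1485}{26}$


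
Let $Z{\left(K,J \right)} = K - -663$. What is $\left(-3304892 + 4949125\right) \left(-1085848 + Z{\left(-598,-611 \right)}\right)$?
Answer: $-1785280239439$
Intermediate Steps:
$Z{\left(K,J \right)} = 663 + K$ ($Z{\left(K,J \right)} = K + 663 = 663 + K$)
$\left(-3304892 + 4949125\right) \left(-1085848 + Z{\left(-598,-611 \right)}\right) = \left(-3304892 + 4949125\right) \left(-1085848 + \left(663 - 598\right)\right) = 1644233 \left(-1085848 + 65\right) = 1644233 \left(-1085783\right) = -1785280239439$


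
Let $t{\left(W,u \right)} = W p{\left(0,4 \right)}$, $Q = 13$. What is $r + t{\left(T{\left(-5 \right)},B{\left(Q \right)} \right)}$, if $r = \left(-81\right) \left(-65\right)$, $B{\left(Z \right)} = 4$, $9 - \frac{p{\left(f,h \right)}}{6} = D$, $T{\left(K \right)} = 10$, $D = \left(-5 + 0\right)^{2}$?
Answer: $4305$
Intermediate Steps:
$D = 25$ ($D = \left(-5\right)^{2} = 25$)
$p{\left(f,h \right)} = -96$ ($p{\left(f,h \right)} = 54 - 150 = -96$)
$t{\left(W,u \right)} = - 96 W$ ($t{\left(W,u \right)} = W \left(-96\right) = - 96 W$)
$r = 5265$
$r + t{\left(T{\left(-5 \right)},B{\left(Q \right)} \right)} = 5265 - 960 = 4305$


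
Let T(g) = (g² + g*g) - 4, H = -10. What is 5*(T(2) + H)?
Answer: -30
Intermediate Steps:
T(g) = -4 + 2*g² (T(g) = (g² + g²) - 4 = 2*g² - 4 = -4 + 2*g²)
5*(T(2) + H) = 5*((-4 + 2*2²) - 10) = 5*((-4 + 2*4) - 10) = 5*((-4 + 8) - 10) = 5*(4 - 10) = 5*(-6) = -30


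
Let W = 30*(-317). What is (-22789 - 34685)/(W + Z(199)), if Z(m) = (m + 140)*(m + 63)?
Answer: -3193/4406 ≈ -0.72469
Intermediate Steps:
W = -9510
Z(m) = (63 + m)*(140 + m) (Z(m) = (140 + m)*(63 + m) = (63 + m)*(140 + m))
(-22789 - 34685)/(W + Z(199)) = (-22789 - 34685)/(-9510 + (8820 + 199**2 + 203*199)) = -57474/(-9510 + (8820 + 39601 + 40397)) = -57474/(-9510 + 88818) = -57474/79308 = -57474*1/79308 = -3193/4406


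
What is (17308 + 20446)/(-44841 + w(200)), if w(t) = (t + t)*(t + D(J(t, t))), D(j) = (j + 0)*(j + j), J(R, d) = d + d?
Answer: 37754/128035159 ≈ 0.00029487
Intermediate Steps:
J(R, d) = 2*d
D(j) = 2*j**2 (D(j) = j*(2*j) = 2*j**2)
w(t) = 2*t*(t + 8*t**2) (w(t) = (t + t)*(t + 2*(2*t)**2) = (2*t)*(t + 2*(4*t**2)) = (2*t)*(t + 8*t**2) = 2*t*(t + 8*t**2))
(17308 + 20446)/(-44841 + w(200)) = (17308 + 20446)/(-44841 + 200**2*(2 + 16*200)) = 37754/(-44841 + 40000*(2 + 3200)) = 37754/(-44841 + 40000*3202) = 37754/(-44841 + 128080000) = 37754/128035159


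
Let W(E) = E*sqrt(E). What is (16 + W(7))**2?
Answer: 599 + 224*sqrt(7) ≈ 1191.6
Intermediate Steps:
W(E) = E**(3/2)
(16 + W(7))**2 = (16 + 7**(3/2))**2 = (16 + 7*sqrt(7))**2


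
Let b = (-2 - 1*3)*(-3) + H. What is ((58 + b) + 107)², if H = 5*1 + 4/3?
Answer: 312481/9 ≈ 34720.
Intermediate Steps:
H = 19/3 (H = 5 + 4*(⅓) = 5 + 4/3 = 19/3 ≈ 6.3333)
b = 64/3 (b = (-2 - 1*3)*(-3) + 19/3 = (-2 - 3)*(-3) + 19/3 = -5*(-3) + 19/3 = 15 + 19/3 = 64/3 ≈ 21.333)
((58 + b) + 107)² = ((58 + 64/3) + 107)² = (238/3 + 107)² = (559/3)² = 312481/9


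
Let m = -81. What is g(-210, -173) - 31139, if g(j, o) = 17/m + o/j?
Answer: -176554649/5670 ≈ -31138.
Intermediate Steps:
g(j, o) = -17/81 + o/j (g(j, o) = 17/(-81) + o/j = 17*(-1/81) + o/j = -17/81 + o/j)
g(-210, -173) - 31139 = (-17/81 - 173/(-210)) - 31139 = (-17/81 - 173*(-1/210)) - 31139 = (-17/81 + 173/210) - 31139 = 3481/5670 - 31139 = -176554649/5670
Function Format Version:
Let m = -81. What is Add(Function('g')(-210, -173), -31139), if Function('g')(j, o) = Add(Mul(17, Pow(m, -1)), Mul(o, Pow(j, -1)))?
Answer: Rational(-176554649, 5670) ≈ -31138.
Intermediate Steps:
Function('g')(j, o) = Add(Rational(-17, 81), Mul(o, Pow(j, -1))) (Function('g')(j, o) = Add(Mul(17, Pow(-81, -1)), Mul(o, Pow(j, -1))) = Add(Mul(17, Rational(-1, 81)), Mul(o, Pow(j, -1))) = Add(Rational(-17, 81), Mul(o, Pow(j, -1))))
Add(Function('g')(-210, -173), -31139) = Add(Add(Rational(-17, 81), Mul(-173, Pow(-210, -1))), -31139) = Add(Add(Rational(-17, 81), Mul(-173, Rational(-1, 210))), -31139) = Add(Add(Rational(-17, 81), Rational(173, 210)), -31139) = Add(Rational(3481, 5670), -31139) = Rational(-176554649, 5670)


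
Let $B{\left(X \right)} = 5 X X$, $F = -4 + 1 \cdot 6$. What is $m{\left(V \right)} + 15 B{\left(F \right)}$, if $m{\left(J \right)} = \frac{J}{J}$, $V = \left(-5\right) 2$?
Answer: $301$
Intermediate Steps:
$V = -10$
$F = 2$ ($F = -4 + 6 = 2$)
$B{\left(X \right)} = 5 X^{2}$
$m{\left(J \right)} = 1$
$m{\left(V \right)} + 15 B{\left(F \right)} = 1 + 15 \cdot 5 \cdot 2^{2} = 1 + 15 \cdot 5 \cdot 4 = 1 + 15 \cdot 20 = 1 + 300 = 301$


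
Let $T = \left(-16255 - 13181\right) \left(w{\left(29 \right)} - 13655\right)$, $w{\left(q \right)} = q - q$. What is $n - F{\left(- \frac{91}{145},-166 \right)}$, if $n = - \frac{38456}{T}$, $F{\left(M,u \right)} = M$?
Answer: $\frac{166235203}{264920655} \approx 0.62749$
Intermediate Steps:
$w{\left(q \right)} = 0$
$T = 401948580$ ($T = \left(-16255 - 13181\right) \left(0 - 13655\right) = \left(-29436\right) \left(-13655\right) = 401948580$)
$n = - \frac{874}{9135195}$ ($n = - \frac{38456}{401948580} = \left(-38456\right) \frac{1}{401948580} = - \frac{874}{9135195} \approx -9.5674 \cdot 10^{-5}$)
$n - F{\left(- \frac{91}{145},-166 \right)} = - \frac{874}{9135195} - - \frac{91}{145} = - \frac{874}{9135195} + \frac{91}{145} = \frac{166235203}{264920655}$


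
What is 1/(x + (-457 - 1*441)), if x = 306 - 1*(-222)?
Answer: -1/370 ≈ -0.0027027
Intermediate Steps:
x = 528 (x = 306 + 222 = 528)
1/(x + (-457 - 1*441)) = 1/(528 + (-457 - 1*441)) = 1/(528 + (-457 - 441)) = 1/(528 - 898) = 1/(-370) = -1/370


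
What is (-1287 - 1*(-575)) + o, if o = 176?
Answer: -536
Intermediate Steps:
(-1287 - 1*(-575)) + o = (-1287 - 1*(-575)) + 176 = (-1287 + 575) + 176 = -712 + 176 = -536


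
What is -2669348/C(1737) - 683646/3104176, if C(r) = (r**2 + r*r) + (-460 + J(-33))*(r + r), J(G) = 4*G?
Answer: -2751371300207/3086893500120 ≈ -0.89131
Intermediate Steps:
C(r) = -1184*r + 2*r**2 (C(r) = (r**2 + r*r) + (-460 + 4*(-33))*(r + r) = (r**2 + r**2) + (-460 - 132)*(2*r) = 2*r**2 - 1184*r = -1184*r + 2*r**2)
-2669348/C(1737) - 683646/3104176 = -2669348*1/(3474*(-592 + 1737)) - 683646/3104176 = -2669348/(2*1737*1145) - 683646*1/3104176 = -2669348/3977730 - 341823/1552088 = -2669348*1/3977730 - 341823/1552088 = -1334674/1988865 - 341823/1552088 = -2751371300207/3086893500120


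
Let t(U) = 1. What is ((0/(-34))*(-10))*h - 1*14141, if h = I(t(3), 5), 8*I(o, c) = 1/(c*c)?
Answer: -14141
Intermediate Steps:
I(o, c) = 1/(8*c²) (I(o, c) = 1/(8*((c*c))) = 1/(8*(c²)) = 1/(8*c²))
h = 1/200 (h = (⅛)/5² = (⅛)*(1/25) = 1/200 ≈ 0.0050000)
((0/(-34))*(-10))*h - 1*14141 = ((0/(-34))*(-10))*(1/200) - 1*14141 = ((0*(-1/34))*(-10))*(1/200) - 14141 = (0*(-10))*(1/200) - 14141 = 0*(1/200) - 14141 = 0 - 14141 = -14141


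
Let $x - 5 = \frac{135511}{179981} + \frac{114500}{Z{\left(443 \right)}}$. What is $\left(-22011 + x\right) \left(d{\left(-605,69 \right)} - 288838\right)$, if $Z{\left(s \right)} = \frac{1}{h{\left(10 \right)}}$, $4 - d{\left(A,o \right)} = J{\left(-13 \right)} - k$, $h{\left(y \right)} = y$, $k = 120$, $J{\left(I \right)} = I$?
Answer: $- \frac{58351587484756125}{179981} \approx -3.2421 \cdot 10^{11}$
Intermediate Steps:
$d{\left(A,o \right)} = 137$ ($d{\left(A,o \right)} = 4 - \left(-13 - 120\right) = 4 - -133 = 4 + 133 = 137$)
$Z{\left(s \right)} = \frac{1}{10}$
$x = \frac{206079280416}{179981}$ ($x = 5 + \left(\frac{135511}{179981} + 114500 \frac{1}{\frac{1}{10}}\right) = 5 + \left(135511 \cdot \frac{1}{179981} + 114500 \cdot 10\right) = 5 + \left(\frac{135511}{179981} + 1145000\right) = 5 + \frac{206078380511}{179981} = \frac{206079280416}{179981} \approx 1.145 \cdot 10^{6}$)
$\left(-22011 + x\right) \left(d{\left(-605,69 \right)} - 288838\right) = \left(-22011 + \frac{206079280416}{179981}\right) \left(137 - 288838\right) = \frac{202117718625}{179981} \left(-288701\right) = - \frac{58351587484756125}{179981}$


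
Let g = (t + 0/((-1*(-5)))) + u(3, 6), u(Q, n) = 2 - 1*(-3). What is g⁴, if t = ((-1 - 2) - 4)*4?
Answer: 279841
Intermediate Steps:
u(Q, n) = 5 (u(Q, n) = 2 + 3 = 5)
t = -28 (t = (-3 - 4)*4 = -7*4 = -28)
g = -23 (g = (-28 + 0/((-1*(-5)))) + 5 = (-28 + 0/5) + 5 = (-28 + 0*(⅕)) + 5 = (-28 + 0) + 5 = -28 + 5 = -23)
g⁴ = (-23)⁴ = 279841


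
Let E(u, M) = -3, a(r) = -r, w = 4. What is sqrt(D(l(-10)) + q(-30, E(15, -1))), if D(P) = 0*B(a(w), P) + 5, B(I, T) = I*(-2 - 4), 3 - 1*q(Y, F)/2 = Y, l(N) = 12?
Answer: sqrt(71) ≈ 8.4261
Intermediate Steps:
q(Y, F) = 6 - 2*Y
B(I, T) = -6*I (B(I, T) = I*(-6) = -6*I)
D(P) = 5 (D(P) = 0*(-(-6)*4) + 5 = 0*(-6*(-4)) + 5 = 0*24 + 5 = 0 + 5 = 5)
sqrt(D(l(-10)) + q(-30, E(15, -1))) = sqrt(5 + (6 - 2*(-30))) = sqrt(5 + (6 + 60)) = sqrt(5 + 66) = sqrt(71)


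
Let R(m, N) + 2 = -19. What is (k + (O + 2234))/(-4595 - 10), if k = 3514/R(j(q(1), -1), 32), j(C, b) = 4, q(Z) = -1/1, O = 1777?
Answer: -11531/13815 ≈ -0.83467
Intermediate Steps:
q(Z) = -1 (q(Z) = -1*1 = -1)
R(m, N) = -21 (R(m, N) = -2 - 19 = -21)
k = -502/3 (k = 3514/(-21) = 3514*(-1/21) = -502/3 ≈ -167.33)
(k + (O + 2234))/(-4595 - 10) = (-502/3 + (1777 + 2234))/(-4595 - 10) = (-502/3 + 4011)/(-4605) = (11531/3)*(-1/4605) = -11531/13815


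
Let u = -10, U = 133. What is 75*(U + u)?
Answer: 9225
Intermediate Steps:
75*(U + u) = 75*(133 - 10) = 75*123 = 9225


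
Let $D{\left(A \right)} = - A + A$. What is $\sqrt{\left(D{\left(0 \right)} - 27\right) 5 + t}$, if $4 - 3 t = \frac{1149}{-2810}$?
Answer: $\frac{i \sqrt{9489322230}}{8430} \approx 11.556 i$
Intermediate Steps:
$D{\left(A \right)} = 0$
$t = \frac{12389}{8430}$ ($t = \frac{4}{3} - \frac{1149 \frac{1}{-2810}}{3} = \frac{4}{3} - \frac{1149 \left(- \frac{1}{2810}\right)}{3} = \frac{4}{3} - - \frac{383}{2810} = \frac{4}{3} + \frac{383}{2810} = \frac{12389}{8430} \approx 1.4696$)
$\sqrt{\left(D{\left(0 \right)} - 27\right) 5 + t} = \sqrt{\left(0 - 27\right) 5 + \frac{12389}{8430}} = \sqrt{\left(-27\right) 5 + \frac{12389}{8430}} = \sqrt{-135 + \frac{12389}{8430}} = \sqrt{- \frac{1125661}{8430}} = \frac{i \sqrt{9489322230}}{8430}$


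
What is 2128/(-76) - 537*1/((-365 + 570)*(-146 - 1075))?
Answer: -2336001/83435 ≈ -27.998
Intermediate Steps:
2128/(-76) - 537*1/((-365 + 570)*(-146 - 1075)) = 2128*(-1/76) - 537/((-1221*205)) = -28 - 537/(-250305) = -28 - 537*(-1/250305) = -28 + 179/83435 = -2336001/83435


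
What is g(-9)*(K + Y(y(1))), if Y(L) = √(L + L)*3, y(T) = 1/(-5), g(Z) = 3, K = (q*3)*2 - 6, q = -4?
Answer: -90 + 9*I*√10/5 ≈ -90.0 + 5.6921*I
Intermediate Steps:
K = -30 (K = -4*3*2 - 6 = -12*2 - 6 = -24 - 6 = -30)
y(T) = -⅕ (y(T) = 1*(-⅕) = -⅕)
Y(L) = 3*√2*√L (Y(L) = √(2*L)*3 = (√2*√L)*3 = 3*√2*√L)
g(-9)*(K + Y(y(1))) = 3*(-30 + 3*√2*√(-⅕)) = 3*(-30 + 3*√2*(I*√5/5)) = 3*(-30 + 3*I*√10/5) = -90 + 9*I*√10/5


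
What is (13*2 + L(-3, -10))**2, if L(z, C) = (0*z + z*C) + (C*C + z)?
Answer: 23409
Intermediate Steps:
L(z, C) = z + C**2 + C*z (L(z, C) = (0 + C*z) + (C**2 + z) = C*z + (z + C**2) = z + C**2 + C*z)
(13*2 + L(-3, -10))**2 = (13*2 + (-3 + (-10)**2 - 10*(-3)))**2 = (26 + (-3 + 100 + 30))**2 = (26 + 127)**2 = 153**2 = 23409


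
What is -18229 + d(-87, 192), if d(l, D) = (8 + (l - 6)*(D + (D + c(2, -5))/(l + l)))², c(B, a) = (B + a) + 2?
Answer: 1059321000813/3364 ≈ 3.1490e+8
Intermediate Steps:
c(B, a) = 2 + B + a
d(l, D) = (8 + (-6 + l)*(D + (-1 + D)/(2*l)))² (d(l, D) = (8 + (l - 6)*(D + (D + (2 + 2 - 5))/(l + l)))² = (8 + (-6 + l)*(D + (D - 1)/((2*l))))² = (8 + (-6 + l)*(D + (-1 + D)*(1/(2*l))))² = (8 + (-6 + l)*(D + (-1 + D)/(2*l)))²)
-18229 + d(-87, 192) = -18229 + (¼)*(6 - 6*192 + 15*(-87) - 11*192*(-87) + 2*192*(-87)²)²/(-87)² = -18229 + (¼)*(1/7569)*(6 - 1152 - 1305 + 183744 + 2*192*7569)² = -18229 + (¼)*(1/7569)*(6 - 1152 - 1305 + 183744 + 2906496)² = -18229 + (¼)*(1/7569)*3087789² = -18229 + (¼)*(1/7569)*9534440908521 = -18229 + 1059382323169/3364 = 1059321000813/3364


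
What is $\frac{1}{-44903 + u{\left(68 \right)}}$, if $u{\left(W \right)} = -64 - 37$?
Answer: $- \frac{1}{45004} \approx -2.222 \cdot 10^{-5}$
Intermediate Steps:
$u{\left(W \right)} = -101$
$\frac{1}{-44903 + u{\left(68 \right)}} = \frac{1}{-44903 - 101} = \frac{1}{-45004} = - \frac{1}{45004}$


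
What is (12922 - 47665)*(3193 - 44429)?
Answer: 1432662348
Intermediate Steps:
(12922 - 47665)*(3193 - 44429) = -34743*(-41236) = 1432662348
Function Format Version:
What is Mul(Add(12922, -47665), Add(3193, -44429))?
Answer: 1432662348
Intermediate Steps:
Mul(Add(12922, -47665), Add(3193, -44429)) = Mul(-34743, -41236) = 1432662348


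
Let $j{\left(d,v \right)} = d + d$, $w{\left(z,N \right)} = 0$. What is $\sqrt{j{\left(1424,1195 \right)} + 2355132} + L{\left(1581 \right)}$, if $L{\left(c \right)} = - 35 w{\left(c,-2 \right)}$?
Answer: $2 \sqrt{589495} \approx 1535.6$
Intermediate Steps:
$j{\left(d,v \right)} = 2 d$
$L{\left(c \right)} = 0$ ($L{\left(c \right)} = \left(-35\right) 0 = 0$)
$\sqrt{j{\left(1424,1195 \right)} + 2355132} + L{\left(1581 \right)} = \sqrt{2 \cdot 1424 + 2355132} + 0 = \sqrt{2848 + 2355132} + 0 = \sqrt{2357980} + 0 = 2 \sqrt{589495} + 0 = 2 \sqrt{589495}$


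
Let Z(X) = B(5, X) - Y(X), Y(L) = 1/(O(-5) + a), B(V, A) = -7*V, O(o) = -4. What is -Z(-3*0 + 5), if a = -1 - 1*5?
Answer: 349/10 ≈ 34.900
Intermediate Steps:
a = -6 (a = -1 - 5 = -6)
Y(L) = -⅒ (Y(L) = 1/(-4 - 6) = 1/(-10) = -⅒)
Z(X) = -349/10 (Z(X) = -7*5 - 1*(-⅒) = -35 + ⅒ = -349/10)
-Z(-3*0 + 5) = -1*(-349/10) = 349/10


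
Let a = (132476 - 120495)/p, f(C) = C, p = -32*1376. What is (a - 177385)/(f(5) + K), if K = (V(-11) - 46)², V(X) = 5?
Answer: -2603542767/24745984 ≈ -105.21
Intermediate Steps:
p = -44032
a = -11981/44032 (a = (132476 - 120495)/(-44032) = 11981*(-1/44032) = -11981/44032 ≈ -0.27210)
K = 1681 (K = (5 - 46)² = (-41)² = 1681)
(a - 177385)/(f(5) + K) = (-11981/44032 - 177385)/(5 + 1681) = -7810628301/44032/1686 = -7810628301/44032*1/1686 = -2603542767/24745984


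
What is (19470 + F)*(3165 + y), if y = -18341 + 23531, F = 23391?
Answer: 358103655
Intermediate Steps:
y = 5190
(19470 + F)*(3165 + y) = (19470 + 23391)*(3165 + 5190) = 42861*8355 = 358103655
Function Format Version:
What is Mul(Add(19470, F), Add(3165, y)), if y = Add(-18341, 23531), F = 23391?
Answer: 358103655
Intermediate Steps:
y = 5190
Mul(Add(19470, F), Add(3165, y)) = Mul(Add(19470, 23391), Add(3165, 5190)) = Mul(42861, 8355) = 358103655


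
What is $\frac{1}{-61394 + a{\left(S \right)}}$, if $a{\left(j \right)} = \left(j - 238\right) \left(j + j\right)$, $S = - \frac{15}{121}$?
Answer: $- \frac{14641}{898005164} \approx -1.6304 \cdot 10^{-5}$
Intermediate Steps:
$S = - \frac{15}{121}$ ($S = \left(-15\right) \frac{1}{121} = - \frac{15}{121} \approx -0.12397$)
$a{\left(j \right)} = 2 j \left(-238 + j\right)$ ($a{\left(j \right)} = \left(-238 + j\right) 2 j = 2 j \left(-238 + j\right)$)
$\frac{1}{-61394 + a{\left(S \right)}} = \frac{1}{-61394 + 2 \left(- \frac{15}{121}\right) \left(-238 - \frac{15}{121}\right)} = \frac{1}{-61394 + 2 \left(- \frac{15}{121}\right) \left(- \frac{28813}{121}\right)} = \frac{1}{-61394 + \frac{864390}{14641}} = \frac{1}{- \frac{898005164}{14641}} = - \frac{14641}{898005164}$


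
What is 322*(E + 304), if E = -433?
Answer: -41538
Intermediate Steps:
322*(E + 304) = 322*(-433 + 304) = 322*(-129) = -41538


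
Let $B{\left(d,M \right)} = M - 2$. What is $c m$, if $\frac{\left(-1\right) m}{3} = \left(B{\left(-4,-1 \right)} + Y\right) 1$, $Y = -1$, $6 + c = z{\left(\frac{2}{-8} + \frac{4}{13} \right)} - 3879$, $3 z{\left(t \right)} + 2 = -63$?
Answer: $-46880$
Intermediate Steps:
$B{\left(d,M \right)} = -2 + M$
$z{\left(t \right)} = - \frac{65}{3}$ ($z{\left(t \right)} = - \frac{2}{3} + \frac{1}{3} \left(-63\right) = - \frac{2}{3} - 21 = - \frac{65}{3}$)
$c = - \frac{11720}{3}$ ($c = -6 - \frac{11702}{3} = - \frac{11720}{3} \approx -3906.7$)
$m = 12$ ($m = - 3 \left(\left(-2 - 1\right) - 1\right) 1 = - 3 \left(-3 - 1\right) 1 = - 3 \left(\left(-4\right) 1\right) = \left(-3\right) \left(-4\right) = 12$)
$c m = \left(- \frac{11720}{3}\right) 12 = -46880$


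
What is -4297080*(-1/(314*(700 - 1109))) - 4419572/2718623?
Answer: -14975218184/426823811 ≈ -35.085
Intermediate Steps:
-4297080*(-1/(314*(700 - 1109))) - 4419572/2718623 = -4297080/((-314*(-409))) - 4419572*1/2718623 = -4297080/128426 - 4419572/2718623 = -4297080*1/128426 - 4419572/2718623 = -2148540/64213 - 4419572/2718623 = -14975218184/426823811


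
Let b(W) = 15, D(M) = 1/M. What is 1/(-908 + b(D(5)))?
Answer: -1/893 ≈ -0.0011198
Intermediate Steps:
D(M) = 1/M
1/(-908 + b(D(5))) = 1/(-908 + 15) = 1/(-893) = -1/893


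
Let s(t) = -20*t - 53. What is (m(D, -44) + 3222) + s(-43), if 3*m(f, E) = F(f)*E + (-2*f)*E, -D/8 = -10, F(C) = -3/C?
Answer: 382573/60 ≈ 6376.2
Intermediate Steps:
s(t) = -53 - 20*t
D = 80 (D = -8*(-10) = 80)
m(f, E) = -E/f - 2*E*f/3 (m(f, E) = ((-3/f)*E + (-2*f)*E)/3 = (-3*E/f - 2*E*f)/3 = -E/f - 2*E*f/3)
(m(D, -44) + 3222) + s(-43) = ((-1*(-44)/80 - ⅔*(-44)*80) + 3222) + (-53 - 20*(-43)) = ((-1*(-44)*1/80 + 7040/3) + 3222) + (-53 + 860) = ((11/20 + 7040/3) + 3222) + 807 = (140833/60 + 3222) + 807 = 334153/60 + 807 = 382573/60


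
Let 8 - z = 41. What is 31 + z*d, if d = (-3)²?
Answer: -266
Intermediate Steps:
z = -33 (z = 8 - 1*41 = 8 - 41 = -33)
d = 9
31 + z*d = 31 - 33*9 = 31 - 297 = -266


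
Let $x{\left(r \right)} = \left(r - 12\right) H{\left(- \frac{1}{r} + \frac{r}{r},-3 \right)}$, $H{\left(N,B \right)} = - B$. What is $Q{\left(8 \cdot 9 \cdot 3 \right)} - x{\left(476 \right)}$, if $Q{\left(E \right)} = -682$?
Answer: $-2074$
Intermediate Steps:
$x{\left(r \right)} = -36 + 3 r$ ($x{\left(r \right)} = \left(r - 12\right) \left(\left(-1\right) \left(-3\right)\right) = \left(-12 + r\right) 3 = -36 + 3 r$)
$Q{\left(8 \cdot 9 \cdot 3 \right)} - x{\left(476 \right)} = -682 - \left(-36 + 3 \cdot 476\right) = -682 - \left(-36 + 1428\right) = -682 - 1392 = -2074$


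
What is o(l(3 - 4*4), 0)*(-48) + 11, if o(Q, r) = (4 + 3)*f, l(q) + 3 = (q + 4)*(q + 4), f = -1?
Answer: 347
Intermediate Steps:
l(q) = -3 + (4 + q)² (l(q) = -3 + (q + 4)*(q + 4) = -3 + (4 + q)*(4 + q) = -3 + (4 + q)²)
o(Q, r) = -7 (o(Q, r) = (4 + 3)*(-1) = 7*(-1) = -7)
o(l(3 - 4*4), 0)*(-48) + 11 = -7*(-48) + 11 = 336 + 11 = 347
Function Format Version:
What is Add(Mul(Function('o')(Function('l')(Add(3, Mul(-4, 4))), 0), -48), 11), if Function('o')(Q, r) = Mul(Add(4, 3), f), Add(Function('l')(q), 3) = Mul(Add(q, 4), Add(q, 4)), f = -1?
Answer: 347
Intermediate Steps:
Function('l')(q) = Add(-3, Pow(Add(4, q), 2)) (Function('l')(q) = Add(-3, Mul(Add(q, 4), Add(q, 4))) = Add(-3, Mul(Add(4, q), Add(4, q))) = Add(-3, Pow(Add(4, q), 2)))
Function('o')(Q, r) = -7 (Function('o')(Q, r) = Mul(Add(4, 3), -1) = Mul(7, -1) = -7)
Add(Mul(Function('o')(Function('l')(Add(3, Mul(-4, 4))), 0), -48), 11) = Add(Mul(-7, -48), 11) = Add(336, 11) = 347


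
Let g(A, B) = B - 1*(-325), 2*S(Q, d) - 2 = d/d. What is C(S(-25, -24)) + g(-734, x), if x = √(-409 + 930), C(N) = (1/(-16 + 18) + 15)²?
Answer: 2261/4 + √521 ≈ 588.08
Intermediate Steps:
S(Q, d) = 3/2 (S(Q, d) = 1 + (d/d)/2 = 1 + (½)*1 = 1 + ½ = 3/2)
C(N) = 961/4 (C(N) = (1/2 + 15)² = (½ + 15)² = (31/2)² = 961/4)
x = √521 ≈ 22.825
g(A, B) = 325 + B (g(A, B) = B + 325 = 325 + B)
C(S(-25, -24)) + g(-734, x) = 961/4 + (325 + √521) = 2261/4 + √521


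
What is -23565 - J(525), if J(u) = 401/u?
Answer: -12372026/525 ≈ -23566.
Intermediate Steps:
-23565 - J(525) = -23565 - 401/525 = -12372026/525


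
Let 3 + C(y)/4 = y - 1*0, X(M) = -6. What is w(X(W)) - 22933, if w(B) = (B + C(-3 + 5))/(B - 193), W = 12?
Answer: -4563657/199 ≈ -22933.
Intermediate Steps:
C(y) = -12 + 4*y (C(y) = -12 + 4*(y - 1*0) = -12 + 4*(y + 0) = -12 + 4*y)
w(B) = (-4 + B)/(-193 + B) (w(B) = (B + (-12 + 4*(-3 + 5)))/(B - 193) = (B + (-12 + 4*2))/(-193 + B) = (B + (-12 + 8))/(-193 + B) = (B - 4)/(-193 + B) = (-4 + B)/(-193 + B))
w(X(W)) - 22933 = (-4 - 6)/(-193 - 6) - 22933 = -10/(-199) - 22933 = -1/199*(-10) - 22933 = 10/199 - 22933 = -4563657/199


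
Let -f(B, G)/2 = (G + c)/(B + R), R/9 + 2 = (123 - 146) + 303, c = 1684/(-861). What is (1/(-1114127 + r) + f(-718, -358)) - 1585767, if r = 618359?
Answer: -7187973649723507/4532806824 ≈ -1.5858e+6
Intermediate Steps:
c = -1684/861 (c = 1684*(-1/861) = -1684/861 ≈ -1.9559)
R = 2502 (R = -18 + 9*((123 - 146) + 303) = -18 + 9*(-23 + 303) = -18 + 9*280 = -18 + 2520 = 2502)
f(B, G) = -2*(-1684/861 + G)/(2502 + B) (f(B, G) = -2*(G - 1684/861)/(B + 2502) = -2*(-1684/861 + G)/(2502 + B))
(1/(-1114127 + r) + f(-718, -358)) - 1585767 = (1/(-1114127 + 618359) + 2*(1684 - 861*(-358))/(861*(2502 - 718))) - 1585767 = (1/(-495768) + (2/861)*(1684 + 308238)/1784) - 1585767 = (-1/495768 + (2/861)*(1/1784)*309922) - 1585767 = (-1/495768 + 154961/384006) - 1585767 = 1829150501/4532806824 - 1585767 = -7187973649723507/4532806824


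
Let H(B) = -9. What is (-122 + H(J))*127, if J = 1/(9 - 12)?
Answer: -16637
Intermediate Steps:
J = -⅓ (J = 1/(-3) = -⅓ ≈ -0.33333)
(-122 + H(J))*127 = (-122 - 9)*127 = -131*127 = -16637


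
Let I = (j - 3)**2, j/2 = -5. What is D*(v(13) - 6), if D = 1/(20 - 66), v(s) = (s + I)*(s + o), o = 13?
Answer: -2363/23 ≈ -102.74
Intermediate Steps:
j = -10 (j = 2*(-5) = -10)
I = 169 (I = (-10 - 3)**2 = (-13)**2 = 169)
v(s) = (13 + s)*(169 + s) (v(s) = (s + 169)*(s + 13) = (169 + s)*(13 + s) = (13 + s)*(169 + s))
D = -1/46 (D = 1/(-46) = -1/46 ≈ -0.021739)
D*(v(13) - 6) = -((2197 + 13**2 + 182*13) - 6)/46 = -((2197 + 169 + 2366) - 6)/46 = -(4732 - 6)/46 = -1/46*4726 = -2363/23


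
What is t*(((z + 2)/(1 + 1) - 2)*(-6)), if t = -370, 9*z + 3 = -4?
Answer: -9250/3 ≈ -3083.3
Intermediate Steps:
z = -7/9 (z = -⅓ + (⅑)*(-4) = -⅓ - 4/9 = -7/9 ≈ -0.77778)
t*(((z + 2)/(1 + 1) - 2)*(-6)) = -370*((-7/9 + 2)/(1 + 1) - 2)*(-6) = -370*((11/9)/2 - 2)*(-6) = -370*((11/9)*(½) - 2)*(-6) = -370*(11/18 - 2)*(-6) = -(-4625)*(-6)/9 = -370*25/3 = -9250/3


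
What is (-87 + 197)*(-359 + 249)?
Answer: -12100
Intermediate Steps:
(-87 + 197)*(-359 + 249) = 110*(-110) = -12100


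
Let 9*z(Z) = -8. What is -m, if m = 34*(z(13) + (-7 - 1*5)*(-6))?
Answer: -21760/9 ≈ -2417.8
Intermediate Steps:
z(Z) = -8/9 (z(Z) = (⅑)*(-8) = -8/9)
m = 21760/9 (m = 34*(-8/9 + (-7 - 1*5)*(-6)) = 34*(-8/9 + (-7 - 5)*(-6)) = 34*(-8/9 - 12*(-6)) = 34*(-8/9 + 72) = 34*(640/9) = 21760/9 ≈ 2417.8)
-m = -1*21760/9 = -21760/9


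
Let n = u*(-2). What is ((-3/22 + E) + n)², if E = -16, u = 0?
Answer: 126025/484 ≈ 260.38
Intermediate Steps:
n = 0 (n = 0*(-2) = 0)
((-3/22 + E) + n)² = ((-3/22 - 16) + 0)² = (-355/22 + 0)² = (-355/22)² = 126025/484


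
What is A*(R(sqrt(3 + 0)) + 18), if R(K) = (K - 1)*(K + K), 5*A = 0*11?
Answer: 0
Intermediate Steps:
A = 0 (A = (0*11)/5 = (1/5)*0 = 0)
R(K) = 2*K*(-1 + K) (R(K) = (-1 + K)*(2*K) = 2*K*(-1 + K))
A*(R(sqrt(3 + 0)) + 18) = 0*(2*sqrt(3 + 0)*(-1 + sqrt(3 + 0)) + 18) = 0*(2*sqrt(3)*(-1 + sqrt(3)) + 18) = 0*(18 + 2*sqrt(3)*(-1 + sqrt(3))) = 0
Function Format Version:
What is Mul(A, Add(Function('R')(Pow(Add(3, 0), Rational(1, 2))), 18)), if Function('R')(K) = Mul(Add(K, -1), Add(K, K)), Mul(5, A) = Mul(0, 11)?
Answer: 0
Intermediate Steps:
A = 0 (A = Mul(Rational(1, 5), Mul(0, 11)) = Mul(Rational(1, 5), 0) = 0)
Function('R')(K) = Mul(2, K, Add(-1, K)) (Function('R')(K) = Mul(Add(-1, K), Mul(2, K)) = Mul(2, K, Add(-1, K)))
Mul(A, Add(Function('R')(Pow(Add(3, 0), Rational(1, 2))), 18)) = Mul(0, Add(Mul(2, Pow(Add(3, 0), Rational(1, 2)), Add(-1, Pow(Add(3, 0), Rational(1, 2)))), 18)) = Mul(0, Add(Mul(2, Pow(3, Rational(1, 2)), Add(-1, Pow(3, Rational(1, 2)))), 18)) = Mul(0, Add(18, Mul(2, Pow(3, Rational(1, 2)), Add(-1, Pow(3, Rational(1, 2)))))) = 0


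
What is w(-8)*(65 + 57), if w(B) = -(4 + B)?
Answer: 488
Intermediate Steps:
w(B) = -4 - B
w(-8)*(65 + 57) = (-4 - 1*(-8))*(65 + 57) = (-4 + 8)*122 = 4*122 = 488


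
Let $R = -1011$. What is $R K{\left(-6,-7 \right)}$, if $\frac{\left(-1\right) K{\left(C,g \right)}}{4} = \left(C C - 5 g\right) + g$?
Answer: $258816$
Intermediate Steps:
$K{\left(C,g \right)} = - 4 C^{2} + 16 g$ ($K{\left(C,g \right)} = - 4 \left(\left(C C - 5 g\right) + g\right) = - 4 \left(\left(C^{2} - 5 g\right) + g\right) = - 4 \left(C^{2} - 4 g\right) = - 4 C^{2} + 16 g$)
$R K{\left(-6,-7 \right)} = - 1011 \left(- 4 \left(-6\right)^{2} + 16 \left(-7\right)\right) = - 1011 \left(\left(-4\right) 36 - 112\right) = - 1011 \left(-144 - 112\right) = \left(-1011\right) \left(-256\right) = 258816$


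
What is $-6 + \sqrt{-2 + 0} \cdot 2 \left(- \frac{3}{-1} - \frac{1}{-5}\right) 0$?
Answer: $-6$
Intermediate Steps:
$-6 + \sqrt{-2 + 0} \cdot 2 \left(- \frac{3}{-1} - \frac{1}{-5}\right) 0 = -6 + \sqrt{-2} \cdot 2 \left(\left(-3\right) \left(-1\right) - - \frac{1}{5}\right) 0 = -6 + i \sqrt{2} \cdot 2 \left(3 + \frac{1}{5}\right) 0 = -6 + i \sqrt{2} \cdot 2 \cdot \frac{16}{5} \cdot 0 = -6 + i \sqrt{2} \cdot \frac{32}{5} \cdot 0 = -6 + i \sqrt{2} \cdot 0 = -6 + 0 = -6$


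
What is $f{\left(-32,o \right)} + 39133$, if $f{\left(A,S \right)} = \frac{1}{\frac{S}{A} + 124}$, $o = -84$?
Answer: $\frac{39641737}{1013} \approx 39133.0$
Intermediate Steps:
$f{\left(A,S \right)} = \frac{1}{124 + \frac{S}{A}}$
$f{\left(-32,o \right)} + 39133 = - \frac{32}{-84 + 124 \left(-32\right)} + 39133 = - \frac{32}{-84 - 3968} + 39133 = - \frac{32}{-4052} + 39133 = \left(-32\right) \left(- \frac{1}{4052}\right) + 39133 = \frac{8}{1013} + 39133 = \frac{39641737}{1013}$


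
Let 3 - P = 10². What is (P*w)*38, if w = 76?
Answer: -280136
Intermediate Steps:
P = -97 (P = 3 - 1*10² = 3 - 1*100 = 3 - 100 = -97)
(P*w)*38 = -97*76*38 = -7372*38 = -280136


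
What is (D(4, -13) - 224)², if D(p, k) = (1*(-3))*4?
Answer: 55696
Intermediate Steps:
D(p, k) = -12 (D(p, k) = -3*4 = -12)
(D(4, -13) - 224)² = (-12 - 224)² = (-236)² = 55696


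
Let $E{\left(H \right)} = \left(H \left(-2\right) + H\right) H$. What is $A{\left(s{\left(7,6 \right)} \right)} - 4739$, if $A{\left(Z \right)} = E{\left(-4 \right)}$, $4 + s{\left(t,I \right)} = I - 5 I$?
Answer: $-4755$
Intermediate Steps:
$s{\left(t,I \right)} = -4 - 4 I$ ($s{\left(t,I \right)} = -4 + \left(I - 5 I\right) = -4 - 4 I$)
$E{\left(H \right)} = - H^{2}$ ($E{\left(H \right)} = \left(- 2 H + H\right) H = - H H = - H^{2}$)
$A{\left(Z \right)} = -16$ ($A{\left(Z \right)} = - \left(-4\right)^{2} = \left(-1\right) 16 = -16$)
$A{\left(s{\left(7,6 \right)} \right)} - 4739 = -16 - 4739 = -4755$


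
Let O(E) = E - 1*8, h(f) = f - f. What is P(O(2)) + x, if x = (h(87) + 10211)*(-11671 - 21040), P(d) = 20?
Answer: -334012001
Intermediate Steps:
h(f) = 0
O(E) = -8 + E (O(E) = E - 8 = -8 + E)
x = -334012021 (x = (0 + 10211)*(-11671 - 21040) = 10211*(-32711) = -334012021)
P(O(2)) + x = 20 - 334012021 = -334012001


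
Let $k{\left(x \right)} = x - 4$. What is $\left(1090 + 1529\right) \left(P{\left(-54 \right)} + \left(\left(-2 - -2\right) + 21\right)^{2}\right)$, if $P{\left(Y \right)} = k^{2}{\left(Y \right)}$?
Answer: $9965295$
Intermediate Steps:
$k{\left(x \right)} = -4 + x$ ($k{\left(x \right)} = x - 4 = -4 + x$)
$P{\left(Y \right)} = \left(-4 + Y\right)^{2}$
$\left(1090 + 1529\right) \left(P{\left(-54 \right)} + \left(\left(-2 - -2\right) + 21\right)^{2}\right) = \left(1090 + 1529\right) \left(\left(-4 - 54\right)^{2} + \left(\left(-2 - -2\right) + 21\right)^{2}\right) = 2619 \left(\left(-58\right)^{2} + \left(\left(-2 + 2\right) + 21\right)^{2}\right) = 2619 \left(3364 + \left(0 + 21\right)^{2}\right) = 2619 \left(3364 + 21^{2}\right) = 2619 \left(3364 + 441\right) = 2619 \cdot 3805 = 9965295$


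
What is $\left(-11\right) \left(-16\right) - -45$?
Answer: $221$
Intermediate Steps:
$\left(-11\right) \left(-16\right) - -45 = 176 + 45 = 221$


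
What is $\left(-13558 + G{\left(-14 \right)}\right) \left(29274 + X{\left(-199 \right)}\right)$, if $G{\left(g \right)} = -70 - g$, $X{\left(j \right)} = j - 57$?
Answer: $-395051052$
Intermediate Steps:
$X{\left(j \right)} = -57 + j$
$\left(-13558 + G{\left(-14 \right)}\right) \left(29274 + X{\left(-199 \right)}\right) = \left(-13558 - 56\right) \left(29274 - 256\right) = \left(-13558 + \left(-70 + 14\right)\right) \left(29274 - 256\right) = \left(-13558 - 56\right) 29018 = \left(-13614\right) 29018 = -395051052$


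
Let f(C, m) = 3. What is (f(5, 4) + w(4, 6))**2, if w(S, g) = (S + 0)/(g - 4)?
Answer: 25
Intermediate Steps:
w(S, g) = S/(-4 + g)
(f(5, 4) + w(4, 6))**2 = (3 + 4/(-4 + 6))**2 = (3 + 4/2)**2 = (3 + 4*(1/2))**2 = (3 + 2)**2 = 5**2 = 25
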